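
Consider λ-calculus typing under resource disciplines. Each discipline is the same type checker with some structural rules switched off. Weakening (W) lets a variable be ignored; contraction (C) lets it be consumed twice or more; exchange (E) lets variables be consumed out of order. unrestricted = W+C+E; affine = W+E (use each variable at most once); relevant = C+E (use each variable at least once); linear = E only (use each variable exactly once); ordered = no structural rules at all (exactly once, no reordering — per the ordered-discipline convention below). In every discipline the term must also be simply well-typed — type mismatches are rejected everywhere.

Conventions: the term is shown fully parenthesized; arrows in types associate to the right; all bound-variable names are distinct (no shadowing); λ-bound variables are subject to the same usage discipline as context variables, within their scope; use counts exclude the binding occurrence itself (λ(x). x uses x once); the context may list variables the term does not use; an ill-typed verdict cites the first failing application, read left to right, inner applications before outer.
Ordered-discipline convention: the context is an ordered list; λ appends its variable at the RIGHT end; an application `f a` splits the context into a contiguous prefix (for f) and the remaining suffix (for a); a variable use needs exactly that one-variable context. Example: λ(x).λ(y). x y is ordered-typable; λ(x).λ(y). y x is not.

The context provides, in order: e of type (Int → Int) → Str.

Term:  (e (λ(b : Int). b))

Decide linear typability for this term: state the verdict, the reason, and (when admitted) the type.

yes — exactly-once usage across e, b; term : Str
variable uses: e ×1; b (λ-bound) ×1
order of uses: e, b
typing: the term checks, with type Str
per-discipline verdicts: ordered ✓ | linear ✓ | affine ✓ | relevant ✓ | unrestricted ✓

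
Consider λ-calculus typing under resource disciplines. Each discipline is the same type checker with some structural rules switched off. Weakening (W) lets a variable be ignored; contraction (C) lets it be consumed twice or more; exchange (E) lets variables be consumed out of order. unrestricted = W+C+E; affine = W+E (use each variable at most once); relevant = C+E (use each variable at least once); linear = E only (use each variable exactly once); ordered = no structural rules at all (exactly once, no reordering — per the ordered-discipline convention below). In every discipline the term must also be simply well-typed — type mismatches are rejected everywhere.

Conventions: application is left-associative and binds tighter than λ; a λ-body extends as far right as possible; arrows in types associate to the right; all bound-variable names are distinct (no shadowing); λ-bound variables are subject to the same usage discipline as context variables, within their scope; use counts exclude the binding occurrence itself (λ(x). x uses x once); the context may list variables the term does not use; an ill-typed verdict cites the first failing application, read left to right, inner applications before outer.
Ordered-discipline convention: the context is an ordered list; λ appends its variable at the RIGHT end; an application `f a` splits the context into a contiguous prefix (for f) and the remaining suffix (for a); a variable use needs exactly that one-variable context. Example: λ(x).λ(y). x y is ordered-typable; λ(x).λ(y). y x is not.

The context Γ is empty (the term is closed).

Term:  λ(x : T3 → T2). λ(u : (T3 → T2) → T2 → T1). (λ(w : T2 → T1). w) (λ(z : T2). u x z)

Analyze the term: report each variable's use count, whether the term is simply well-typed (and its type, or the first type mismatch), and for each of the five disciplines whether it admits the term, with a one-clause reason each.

usage: x (λ-bound) ×1, u (λ-bound) ×1, w (λ-bound) ×1, z (λ-bound) ×1
order of uses: w, u, x, z
typing: the term checks, with type (T3 → T2) → ((T3 → T2) → T2 → T1) → T2 → T1
ordered: ✗, no contiguous prefix/suffix split fits w, u, x, z
linear: ✓, each of x, u, w, z used exactly once
affine: ✓, none of x, u, w, z used more than once
relevant: ✓, every one of x, u, w, z appears
unrestricted: ✓, typability at (T3 → T2) → ((T3 → T2) → T2 → T1) → T2 → T1 is all that's needed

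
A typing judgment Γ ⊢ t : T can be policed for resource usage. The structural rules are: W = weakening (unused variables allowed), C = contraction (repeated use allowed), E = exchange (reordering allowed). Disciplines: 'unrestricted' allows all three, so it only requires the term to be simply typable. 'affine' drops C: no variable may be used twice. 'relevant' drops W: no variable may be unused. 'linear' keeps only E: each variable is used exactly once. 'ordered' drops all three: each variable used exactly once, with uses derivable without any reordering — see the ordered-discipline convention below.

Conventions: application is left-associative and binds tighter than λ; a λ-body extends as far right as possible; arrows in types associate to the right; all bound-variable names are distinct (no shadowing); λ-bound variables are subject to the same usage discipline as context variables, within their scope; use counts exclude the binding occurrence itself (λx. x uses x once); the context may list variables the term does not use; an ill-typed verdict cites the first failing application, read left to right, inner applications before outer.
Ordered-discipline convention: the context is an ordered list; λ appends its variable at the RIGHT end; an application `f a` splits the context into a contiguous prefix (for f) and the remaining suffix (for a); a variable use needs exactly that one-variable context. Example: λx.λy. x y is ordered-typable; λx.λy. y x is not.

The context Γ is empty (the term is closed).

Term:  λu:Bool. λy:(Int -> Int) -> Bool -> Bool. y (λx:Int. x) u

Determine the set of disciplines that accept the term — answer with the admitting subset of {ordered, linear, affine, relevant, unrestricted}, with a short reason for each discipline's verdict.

accepted by: linear, affine, relevant, unrestricted
usage: u (λ-bound): 1×, y (λ-bound): 1×, x (λ-bound): 1×
left-to-right use order: y, x, u
typing: well-typed at Bool -> ((Int -> Int) -> Bool -> Bool) -> Bool
ordered: ✗, use order y, x, u needs exchange
linear: ✓, exactly-once usage across u, y, x
affine: ✓, at most one use each (u, y, x)
relevant: ✓, at least one use each (u, y, x)
unrestricted: ✓, type-checks (Bool -> ((Int -> Int) -> Bool -> Bool) -> Bool) and nothing is barred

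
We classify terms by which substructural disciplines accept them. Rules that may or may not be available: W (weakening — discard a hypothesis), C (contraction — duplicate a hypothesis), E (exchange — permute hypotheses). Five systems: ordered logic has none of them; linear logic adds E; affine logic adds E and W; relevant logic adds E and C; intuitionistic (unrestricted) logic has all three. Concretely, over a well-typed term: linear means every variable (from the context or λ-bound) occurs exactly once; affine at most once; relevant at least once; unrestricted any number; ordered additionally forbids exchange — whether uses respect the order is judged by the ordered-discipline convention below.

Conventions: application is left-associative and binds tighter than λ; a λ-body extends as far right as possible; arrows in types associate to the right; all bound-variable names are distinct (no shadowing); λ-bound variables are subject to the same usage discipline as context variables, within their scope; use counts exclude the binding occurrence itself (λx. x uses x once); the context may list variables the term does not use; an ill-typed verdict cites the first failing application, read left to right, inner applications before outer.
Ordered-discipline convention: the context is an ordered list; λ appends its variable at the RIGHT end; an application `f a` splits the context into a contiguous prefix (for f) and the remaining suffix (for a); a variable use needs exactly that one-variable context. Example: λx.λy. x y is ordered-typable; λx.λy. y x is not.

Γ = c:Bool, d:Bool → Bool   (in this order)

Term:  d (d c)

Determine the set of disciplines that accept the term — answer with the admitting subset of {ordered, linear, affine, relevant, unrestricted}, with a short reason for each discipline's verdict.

admitted in: relevant, unrestricted
use counts: c ×1, d ×2
uses in reading order: d, d, c
typing: well-typed — term : Bool
ordered: ✗ — needs contraction — d ×2
linear: ✗ — needs contraction — d ×2
affine: ✗ — needs contraction — d ×2
relevant: ✓ — at least one use each (c, d)
unrestricted: ✓ — well-typed at Bool; no restrictions here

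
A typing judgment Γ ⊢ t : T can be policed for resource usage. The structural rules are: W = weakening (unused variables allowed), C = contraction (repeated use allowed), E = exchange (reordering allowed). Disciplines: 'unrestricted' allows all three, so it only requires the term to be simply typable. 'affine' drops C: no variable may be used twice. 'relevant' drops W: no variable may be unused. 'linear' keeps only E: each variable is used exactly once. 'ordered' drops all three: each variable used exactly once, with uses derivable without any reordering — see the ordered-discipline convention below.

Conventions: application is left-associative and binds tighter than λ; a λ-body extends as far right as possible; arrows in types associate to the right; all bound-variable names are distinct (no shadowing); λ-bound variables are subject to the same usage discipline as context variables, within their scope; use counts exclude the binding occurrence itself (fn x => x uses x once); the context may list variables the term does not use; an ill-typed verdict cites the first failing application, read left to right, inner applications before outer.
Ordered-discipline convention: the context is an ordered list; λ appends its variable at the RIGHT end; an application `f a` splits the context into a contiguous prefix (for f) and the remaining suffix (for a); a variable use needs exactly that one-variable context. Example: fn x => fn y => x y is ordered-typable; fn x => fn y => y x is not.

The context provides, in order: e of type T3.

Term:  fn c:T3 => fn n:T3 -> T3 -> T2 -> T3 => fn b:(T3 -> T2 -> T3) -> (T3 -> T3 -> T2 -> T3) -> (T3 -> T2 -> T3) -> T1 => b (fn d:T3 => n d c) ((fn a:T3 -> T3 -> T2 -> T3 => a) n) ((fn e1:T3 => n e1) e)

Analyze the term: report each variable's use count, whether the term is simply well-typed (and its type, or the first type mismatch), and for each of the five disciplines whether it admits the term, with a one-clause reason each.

use counts: e: 1×; c (λ-bound): 1×; n (λ-bound): 3×; b (λ-bound): 1×; d (λ-bound): 1×; a (λ-bound): 1×; e1 (λ-bound): 1×
order of uses: b, n, d, c, a, n, n, e1, e
typing: well-typed at T3 -> (T3 -> T3 -> T2 -> T3) -> ((T3 -> T2 -> T3) -> (T3 -> T3 -> T2 -> T3) -> (T3 -> T2 -> T3) -> T1) -> T1
ordered: ✗, repeated use of n ×3
linear: ✗, repeated use of n ×3
affine: ✗, repeated use of n ×3
relevant: ✓, none of e, c, n, b, d, a, e1 goes unused
unrestricted: ✓, well-typed at T3 -> (T3 -> T3 -> T2 -> T3) -> ((T3 -> T2 -> T3) -> (T3 -> T3 -> T2 -> T3) -> (T3 -> T2 -> T3) -> T1) -> T1; no restrictions here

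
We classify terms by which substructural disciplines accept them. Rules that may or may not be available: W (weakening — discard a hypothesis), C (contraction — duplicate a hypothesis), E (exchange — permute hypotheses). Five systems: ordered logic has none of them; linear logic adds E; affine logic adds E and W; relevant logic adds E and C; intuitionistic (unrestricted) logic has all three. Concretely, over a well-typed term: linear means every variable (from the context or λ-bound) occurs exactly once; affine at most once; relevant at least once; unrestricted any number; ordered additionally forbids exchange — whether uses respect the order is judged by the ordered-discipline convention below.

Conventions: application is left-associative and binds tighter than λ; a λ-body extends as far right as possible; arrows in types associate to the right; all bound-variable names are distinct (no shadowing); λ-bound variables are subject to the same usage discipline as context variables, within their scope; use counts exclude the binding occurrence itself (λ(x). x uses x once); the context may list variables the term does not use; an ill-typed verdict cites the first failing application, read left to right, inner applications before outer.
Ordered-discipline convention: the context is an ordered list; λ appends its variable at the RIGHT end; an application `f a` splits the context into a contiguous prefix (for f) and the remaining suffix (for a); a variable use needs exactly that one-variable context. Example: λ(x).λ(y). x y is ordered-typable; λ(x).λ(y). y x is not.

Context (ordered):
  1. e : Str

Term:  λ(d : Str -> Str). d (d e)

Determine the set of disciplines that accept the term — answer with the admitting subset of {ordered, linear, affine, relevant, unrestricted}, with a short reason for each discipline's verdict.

admitted in: relevant, unrestricted
counts: e: 1; d (bound): 2
use order (left to right): d, d, e
typing: well-typed at (Str -> Str) -> Str
ordered: ✗ — repeated use of d ×2
linear: ✗ — repeated use of d ×2
affine: ✗ — repeated use of d ×2
relevant: ✓ — every one of e, d appears
unrestricted: ✓ — typability at (Str -> Str) -> Str is all that's needed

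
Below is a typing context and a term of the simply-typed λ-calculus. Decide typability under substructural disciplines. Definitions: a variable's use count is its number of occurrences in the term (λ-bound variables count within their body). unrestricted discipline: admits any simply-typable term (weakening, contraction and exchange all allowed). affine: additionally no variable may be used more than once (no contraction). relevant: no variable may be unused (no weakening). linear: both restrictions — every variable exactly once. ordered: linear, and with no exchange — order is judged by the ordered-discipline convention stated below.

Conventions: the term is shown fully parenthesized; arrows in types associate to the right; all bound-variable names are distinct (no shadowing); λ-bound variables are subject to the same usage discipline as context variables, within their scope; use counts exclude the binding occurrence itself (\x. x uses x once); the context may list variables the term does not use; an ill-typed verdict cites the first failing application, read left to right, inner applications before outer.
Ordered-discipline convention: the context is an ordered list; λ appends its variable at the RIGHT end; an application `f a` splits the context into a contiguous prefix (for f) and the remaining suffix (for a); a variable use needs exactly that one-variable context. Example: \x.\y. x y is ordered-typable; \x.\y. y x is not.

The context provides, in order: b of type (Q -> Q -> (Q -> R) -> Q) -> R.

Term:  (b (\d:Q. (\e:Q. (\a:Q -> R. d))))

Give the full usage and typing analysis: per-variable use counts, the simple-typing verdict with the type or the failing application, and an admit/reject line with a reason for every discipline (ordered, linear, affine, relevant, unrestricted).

usage: b: 1×, d (bound): 1×, e (bound): 0×, a (bound): 0×
order of uses: b, d
typing: well-typed — term : R
ordered: ✗, e, a left unused
linear: ✗, e, a left unused
affine: ✓, b, d, e, a: no repeats, contraction unneeded
relevant: ✗, e, a left unused
unrestricted: ✓, well-typed at R; no restrictions here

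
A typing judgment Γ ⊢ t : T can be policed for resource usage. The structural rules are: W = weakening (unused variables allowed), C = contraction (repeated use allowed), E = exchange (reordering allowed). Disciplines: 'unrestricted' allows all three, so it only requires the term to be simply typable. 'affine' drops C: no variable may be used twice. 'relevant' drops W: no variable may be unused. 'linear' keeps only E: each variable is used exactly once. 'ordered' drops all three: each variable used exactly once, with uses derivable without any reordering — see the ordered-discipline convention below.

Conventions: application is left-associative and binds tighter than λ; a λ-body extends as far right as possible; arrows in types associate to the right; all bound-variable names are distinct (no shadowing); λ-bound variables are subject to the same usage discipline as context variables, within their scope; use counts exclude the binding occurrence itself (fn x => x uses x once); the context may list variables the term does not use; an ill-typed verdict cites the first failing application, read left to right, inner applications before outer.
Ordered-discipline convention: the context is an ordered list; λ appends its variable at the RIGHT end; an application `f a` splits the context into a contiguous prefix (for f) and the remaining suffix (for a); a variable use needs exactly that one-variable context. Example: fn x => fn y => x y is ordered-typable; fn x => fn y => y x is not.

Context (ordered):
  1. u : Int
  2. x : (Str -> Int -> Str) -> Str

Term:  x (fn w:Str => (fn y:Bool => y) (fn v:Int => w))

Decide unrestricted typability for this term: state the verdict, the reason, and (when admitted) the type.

no — the type mismatch rejects it
use counts: u: 0×; x: 1×; w (λ-bound): 1×; y (λ-bound): 1×; v (λ-bound): 0×
uses in reading order: x, y, w
typing: ill-typed: argument of type Int -> Str where Bool is required
per-discipline verdicts: ordered ✗, linear ✗, affine ✗, relevant ✗, unrestricted ✗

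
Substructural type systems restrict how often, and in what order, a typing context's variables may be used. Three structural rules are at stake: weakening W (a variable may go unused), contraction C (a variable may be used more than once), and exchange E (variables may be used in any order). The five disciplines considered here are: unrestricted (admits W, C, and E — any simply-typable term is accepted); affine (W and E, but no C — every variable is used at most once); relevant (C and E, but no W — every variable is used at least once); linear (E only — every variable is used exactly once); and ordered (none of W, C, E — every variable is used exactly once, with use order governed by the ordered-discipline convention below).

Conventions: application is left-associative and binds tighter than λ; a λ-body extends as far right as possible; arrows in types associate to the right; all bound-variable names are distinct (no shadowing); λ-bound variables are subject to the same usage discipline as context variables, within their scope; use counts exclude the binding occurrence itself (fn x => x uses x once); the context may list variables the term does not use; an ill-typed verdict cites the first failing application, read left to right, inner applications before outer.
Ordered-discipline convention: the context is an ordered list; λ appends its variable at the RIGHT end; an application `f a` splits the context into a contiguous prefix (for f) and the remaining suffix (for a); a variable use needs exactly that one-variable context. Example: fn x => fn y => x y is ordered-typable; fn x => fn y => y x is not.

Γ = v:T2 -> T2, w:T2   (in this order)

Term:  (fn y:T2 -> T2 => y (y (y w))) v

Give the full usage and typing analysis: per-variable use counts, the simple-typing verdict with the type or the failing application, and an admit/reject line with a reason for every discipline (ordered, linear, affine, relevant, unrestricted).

variable uses: v=1, w=1, y (λ-bound)=3
uses in reading order: y, y, y, w, v
typing: the term checks, with type T2
ordered ✗ (repeated use of y ×3)
linear ✗ (repeated use of y ×3)
affine ✗ (repeated use of y ×3)
relevant ✓ (at least one use each (v, w, y))
unrestricted ✓ (type-checks (T2) and nothing is barred)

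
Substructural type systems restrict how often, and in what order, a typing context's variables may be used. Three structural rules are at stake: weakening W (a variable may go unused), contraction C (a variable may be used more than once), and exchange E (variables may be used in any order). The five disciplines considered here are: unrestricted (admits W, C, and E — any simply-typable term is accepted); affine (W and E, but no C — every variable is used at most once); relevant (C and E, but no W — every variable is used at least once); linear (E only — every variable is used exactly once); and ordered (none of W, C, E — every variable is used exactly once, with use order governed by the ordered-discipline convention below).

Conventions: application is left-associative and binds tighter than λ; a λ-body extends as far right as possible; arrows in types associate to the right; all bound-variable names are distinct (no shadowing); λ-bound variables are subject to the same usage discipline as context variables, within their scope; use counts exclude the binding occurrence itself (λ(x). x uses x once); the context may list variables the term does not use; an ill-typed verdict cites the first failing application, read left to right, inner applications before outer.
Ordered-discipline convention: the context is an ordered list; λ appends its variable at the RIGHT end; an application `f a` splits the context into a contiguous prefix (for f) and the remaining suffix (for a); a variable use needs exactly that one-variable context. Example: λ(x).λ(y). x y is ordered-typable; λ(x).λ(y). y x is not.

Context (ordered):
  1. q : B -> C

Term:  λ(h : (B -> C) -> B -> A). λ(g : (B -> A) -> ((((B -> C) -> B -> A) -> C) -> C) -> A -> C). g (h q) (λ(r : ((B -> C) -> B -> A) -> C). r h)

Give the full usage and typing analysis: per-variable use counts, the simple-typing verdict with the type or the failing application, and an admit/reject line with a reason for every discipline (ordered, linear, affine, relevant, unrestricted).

usage: q=1, h (bound)=2, g (bound)=1, r (bound)=1
left-to-right use order: g, h, q, r, h
typing: well-typed — term : ((B -> C) -> B -> A) -> ((B -> A) -> ((((B -> C) -> B -> A) -> C) -> C) -> A -> C) -> A -> C
ordered: ✗, h ×2 used more than once (contraction)
linear: ✗, h ×2 used more than once (contraction)
affine: ✗, h ×2 used more than once (contraction)
relevant: ✓, none of q, h, g, r goes unused
unrestricted: ✓, well-typed at ((B -> C) -> B -> A) -> ((B -> A) -> ((((B -> C) -> B -> A) -> C) -> C) -> A -> C) -> A -> C; no restrictions here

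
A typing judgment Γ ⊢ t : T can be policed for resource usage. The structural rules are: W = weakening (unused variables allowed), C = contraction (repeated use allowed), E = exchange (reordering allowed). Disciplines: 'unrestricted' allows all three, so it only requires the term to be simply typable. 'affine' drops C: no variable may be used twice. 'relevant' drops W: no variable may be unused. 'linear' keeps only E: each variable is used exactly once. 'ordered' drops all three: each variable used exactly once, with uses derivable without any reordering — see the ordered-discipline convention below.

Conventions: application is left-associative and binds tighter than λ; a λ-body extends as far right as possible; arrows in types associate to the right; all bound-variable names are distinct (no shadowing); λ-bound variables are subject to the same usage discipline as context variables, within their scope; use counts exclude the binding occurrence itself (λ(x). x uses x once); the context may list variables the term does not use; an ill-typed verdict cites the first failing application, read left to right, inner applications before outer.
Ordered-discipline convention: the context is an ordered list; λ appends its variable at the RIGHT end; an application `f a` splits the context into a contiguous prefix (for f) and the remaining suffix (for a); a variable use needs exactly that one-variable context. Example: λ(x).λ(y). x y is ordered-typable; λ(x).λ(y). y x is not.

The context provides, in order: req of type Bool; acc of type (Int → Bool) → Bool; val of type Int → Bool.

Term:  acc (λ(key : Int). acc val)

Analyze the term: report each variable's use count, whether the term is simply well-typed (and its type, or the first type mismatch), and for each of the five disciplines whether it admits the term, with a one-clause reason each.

usage: req: 0×, acc: 2×, val: 1×, key (bound): 0×
use order (left to right): acc, acc, val
typing: well-typed at Bool
ordered: ✗ — uses contraction: acc ×2; req, key never used (weakening)
linear: ✗ — uses contraction: acc ×2; req, key never used (weakening)
affine: ✗ — uses contraction: acc ×2
relevant: ✗ — req, key never used (weakening)
unrestricted: ✓ — type-checks (Bool) and nothing is barred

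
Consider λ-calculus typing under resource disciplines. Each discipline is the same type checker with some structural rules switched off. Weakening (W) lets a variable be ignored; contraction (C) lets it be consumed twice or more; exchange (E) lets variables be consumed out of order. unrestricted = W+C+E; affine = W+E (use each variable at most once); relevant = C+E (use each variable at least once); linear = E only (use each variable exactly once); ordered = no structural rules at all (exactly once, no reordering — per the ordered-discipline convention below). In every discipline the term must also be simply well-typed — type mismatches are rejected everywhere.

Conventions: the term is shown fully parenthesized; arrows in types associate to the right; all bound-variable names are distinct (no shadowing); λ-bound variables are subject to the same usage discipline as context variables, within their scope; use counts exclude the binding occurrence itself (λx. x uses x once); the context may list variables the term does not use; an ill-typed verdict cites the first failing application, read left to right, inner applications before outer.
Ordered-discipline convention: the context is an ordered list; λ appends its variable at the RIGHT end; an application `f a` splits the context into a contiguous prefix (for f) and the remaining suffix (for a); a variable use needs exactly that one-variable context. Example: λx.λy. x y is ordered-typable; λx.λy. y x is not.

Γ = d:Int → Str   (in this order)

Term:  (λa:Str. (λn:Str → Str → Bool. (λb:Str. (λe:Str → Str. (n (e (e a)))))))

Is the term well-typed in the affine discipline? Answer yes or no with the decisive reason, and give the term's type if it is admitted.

no — uses contraction: e ×2
counts: d ×0, a [bound] ×1, n [bound] ×1, b [bound] ×0, e [bound] ×2
left-to-right use order: n, e, e, a
typing: the term checks, with type Str → (Str → Str → Bool) → Str → (Str → Str) → Str → Bool
all disciplines: ordered ✗ · linear ✗ · affine ✗ · relevant ✗ · unrestricted ✓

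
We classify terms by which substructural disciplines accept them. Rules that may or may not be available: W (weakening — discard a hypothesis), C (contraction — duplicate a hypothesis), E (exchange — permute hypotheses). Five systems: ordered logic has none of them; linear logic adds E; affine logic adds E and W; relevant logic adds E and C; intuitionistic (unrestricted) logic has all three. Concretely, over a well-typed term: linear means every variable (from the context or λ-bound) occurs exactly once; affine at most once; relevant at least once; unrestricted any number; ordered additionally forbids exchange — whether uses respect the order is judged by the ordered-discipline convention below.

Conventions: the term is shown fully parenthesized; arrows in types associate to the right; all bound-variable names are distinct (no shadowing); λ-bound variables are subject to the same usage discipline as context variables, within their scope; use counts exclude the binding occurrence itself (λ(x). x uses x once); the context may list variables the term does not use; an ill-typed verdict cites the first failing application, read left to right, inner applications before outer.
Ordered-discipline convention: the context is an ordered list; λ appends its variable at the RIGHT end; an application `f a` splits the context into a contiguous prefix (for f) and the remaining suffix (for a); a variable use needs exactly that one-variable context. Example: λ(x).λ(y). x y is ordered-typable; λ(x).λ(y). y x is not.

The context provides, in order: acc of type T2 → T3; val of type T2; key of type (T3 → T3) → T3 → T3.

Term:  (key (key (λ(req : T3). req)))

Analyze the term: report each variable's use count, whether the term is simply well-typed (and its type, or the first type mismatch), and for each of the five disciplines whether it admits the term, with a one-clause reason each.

variable uses: acc=0; val=0; key=2; req (λ-bound)=1
uses in reading order: key, key, req
typing: ✓ — T3 → T3
ordered ✗ (needs contraction — key ×2; acc, val never used (weakening))
linear ✗ (needs contraction — key ×2; acc, val never used (weakening))
affine ✗ (needs contraction — key ×2)
relevant ✗ (acc, val never used (weakening))
unrestricted ✓ (well-typed at T3 → T3; no restrictions here)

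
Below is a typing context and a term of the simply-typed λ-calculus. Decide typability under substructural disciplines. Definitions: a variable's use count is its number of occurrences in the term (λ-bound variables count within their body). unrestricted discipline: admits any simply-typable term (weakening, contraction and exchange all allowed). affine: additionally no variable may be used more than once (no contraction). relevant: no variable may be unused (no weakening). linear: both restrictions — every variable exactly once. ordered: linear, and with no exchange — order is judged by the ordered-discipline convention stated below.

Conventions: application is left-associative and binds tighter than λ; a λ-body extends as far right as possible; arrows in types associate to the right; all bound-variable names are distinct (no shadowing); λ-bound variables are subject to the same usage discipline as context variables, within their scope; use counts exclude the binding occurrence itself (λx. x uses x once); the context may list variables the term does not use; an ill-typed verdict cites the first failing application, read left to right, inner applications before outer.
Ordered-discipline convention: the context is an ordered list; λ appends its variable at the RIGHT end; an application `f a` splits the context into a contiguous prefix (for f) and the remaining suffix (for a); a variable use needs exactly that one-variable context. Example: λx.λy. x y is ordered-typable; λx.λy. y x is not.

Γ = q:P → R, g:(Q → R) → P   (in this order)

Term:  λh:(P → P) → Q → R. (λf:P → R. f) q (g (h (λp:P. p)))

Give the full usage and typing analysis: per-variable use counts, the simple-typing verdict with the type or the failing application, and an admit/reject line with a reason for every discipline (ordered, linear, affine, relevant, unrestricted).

counts: q=1; g=1; h [bound]=1; f [bound]=1; p [bound]=1
order of uses: f, q, g, h, p
typing: well-typed — term : ((P → P) → Q → R) → R
ordered: ✓ — single-use (q, g, h, f, p), ordered derivation ok
linear: ✓ — q, g, h, f, p: one use apiece
affine: ✓ — at most one use each (q, g, h, f, p)
relevant: ✓ — at least one use each (q, g, h, f, p)
unrestricted: ✓ — simply typable at ((P → P) → Q → R) → R; W, C, E all held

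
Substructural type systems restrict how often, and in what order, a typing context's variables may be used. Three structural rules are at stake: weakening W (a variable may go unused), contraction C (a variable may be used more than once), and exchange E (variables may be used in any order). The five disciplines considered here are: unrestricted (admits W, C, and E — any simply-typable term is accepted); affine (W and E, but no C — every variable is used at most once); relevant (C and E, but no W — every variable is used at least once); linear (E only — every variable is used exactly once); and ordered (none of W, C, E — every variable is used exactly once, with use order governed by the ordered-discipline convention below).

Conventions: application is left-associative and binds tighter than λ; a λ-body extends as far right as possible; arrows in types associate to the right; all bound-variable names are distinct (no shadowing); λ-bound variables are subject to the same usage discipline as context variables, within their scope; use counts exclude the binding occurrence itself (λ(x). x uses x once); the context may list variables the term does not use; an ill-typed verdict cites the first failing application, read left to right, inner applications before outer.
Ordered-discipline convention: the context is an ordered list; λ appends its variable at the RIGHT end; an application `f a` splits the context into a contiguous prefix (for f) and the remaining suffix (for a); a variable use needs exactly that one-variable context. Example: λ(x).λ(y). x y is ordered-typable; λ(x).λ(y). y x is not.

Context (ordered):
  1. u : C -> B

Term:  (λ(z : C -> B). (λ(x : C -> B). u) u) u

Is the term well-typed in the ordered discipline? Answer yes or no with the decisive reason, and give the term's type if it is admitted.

no — u ×3 used more than once (contraction); needs weakening: z, x unused
usage: u ×3, z (bound) ×0, x (bound) ×0
use order (left to right): u, u, u
typing: ✓ — C -> B
all disciplines: ordered ✗ | linear ✗ | affine ✗ | relevant ✗ | unrestricted ✓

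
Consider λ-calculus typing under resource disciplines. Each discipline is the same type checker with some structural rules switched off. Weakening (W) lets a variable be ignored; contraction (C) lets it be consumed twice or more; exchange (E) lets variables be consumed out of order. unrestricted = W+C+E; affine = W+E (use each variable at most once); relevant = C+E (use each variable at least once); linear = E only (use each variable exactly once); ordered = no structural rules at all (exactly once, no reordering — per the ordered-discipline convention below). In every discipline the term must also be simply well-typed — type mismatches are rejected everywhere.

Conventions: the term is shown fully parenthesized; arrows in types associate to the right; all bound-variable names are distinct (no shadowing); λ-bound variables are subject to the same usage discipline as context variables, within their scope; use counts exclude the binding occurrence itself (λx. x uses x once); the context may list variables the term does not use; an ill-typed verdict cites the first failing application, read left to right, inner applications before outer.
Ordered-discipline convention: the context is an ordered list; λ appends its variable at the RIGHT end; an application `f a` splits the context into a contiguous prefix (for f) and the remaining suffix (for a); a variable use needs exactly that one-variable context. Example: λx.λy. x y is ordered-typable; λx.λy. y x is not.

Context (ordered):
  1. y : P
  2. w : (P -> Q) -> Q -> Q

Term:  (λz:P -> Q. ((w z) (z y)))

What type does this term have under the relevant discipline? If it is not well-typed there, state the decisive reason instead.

term : (P -> Q) -> Q
use counts: y ×1, w ×1, z (λ-bound) ×2
use order (left to right): w, z, z, y
typing: ✓ — (P -> Q) -> Q
per-discipline verdicts: ordered ✗; linear ✗; affine ✗; relevant ✓; unrestricted ✓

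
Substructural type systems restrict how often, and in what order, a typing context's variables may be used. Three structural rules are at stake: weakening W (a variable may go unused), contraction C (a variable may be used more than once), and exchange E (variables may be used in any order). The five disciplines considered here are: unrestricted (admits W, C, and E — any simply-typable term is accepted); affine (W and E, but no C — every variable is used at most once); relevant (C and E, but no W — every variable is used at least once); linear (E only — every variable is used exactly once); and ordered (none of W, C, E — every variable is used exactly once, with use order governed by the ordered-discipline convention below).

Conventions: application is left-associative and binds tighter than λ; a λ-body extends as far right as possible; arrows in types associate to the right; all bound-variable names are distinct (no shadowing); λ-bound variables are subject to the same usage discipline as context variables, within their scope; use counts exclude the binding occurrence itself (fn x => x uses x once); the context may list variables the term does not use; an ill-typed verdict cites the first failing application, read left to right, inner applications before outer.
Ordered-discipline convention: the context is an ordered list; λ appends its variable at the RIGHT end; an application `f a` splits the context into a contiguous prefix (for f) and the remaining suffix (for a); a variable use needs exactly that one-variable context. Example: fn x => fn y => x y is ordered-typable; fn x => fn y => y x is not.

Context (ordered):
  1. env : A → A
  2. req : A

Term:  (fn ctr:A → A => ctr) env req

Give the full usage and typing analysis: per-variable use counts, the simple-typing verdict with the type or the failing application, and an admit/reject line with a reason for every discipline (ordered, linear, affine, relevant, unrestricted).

usage: env: 1; req: 1; ctr (bound): 1
use order (left to right): ctr, env, req
typing: well-typed at A
ordered: ✓, env, req, ctr once each; derivable with no W/C/E
linear: ✓, single use per variable (env, req, ctr)
affine: ✓, env, req, ctr: no repeats, contraction unneeded
relevant: ✓, none of env, req, ctr goes unused
unrestricted: ✓, type-checks (A) and nothing is barred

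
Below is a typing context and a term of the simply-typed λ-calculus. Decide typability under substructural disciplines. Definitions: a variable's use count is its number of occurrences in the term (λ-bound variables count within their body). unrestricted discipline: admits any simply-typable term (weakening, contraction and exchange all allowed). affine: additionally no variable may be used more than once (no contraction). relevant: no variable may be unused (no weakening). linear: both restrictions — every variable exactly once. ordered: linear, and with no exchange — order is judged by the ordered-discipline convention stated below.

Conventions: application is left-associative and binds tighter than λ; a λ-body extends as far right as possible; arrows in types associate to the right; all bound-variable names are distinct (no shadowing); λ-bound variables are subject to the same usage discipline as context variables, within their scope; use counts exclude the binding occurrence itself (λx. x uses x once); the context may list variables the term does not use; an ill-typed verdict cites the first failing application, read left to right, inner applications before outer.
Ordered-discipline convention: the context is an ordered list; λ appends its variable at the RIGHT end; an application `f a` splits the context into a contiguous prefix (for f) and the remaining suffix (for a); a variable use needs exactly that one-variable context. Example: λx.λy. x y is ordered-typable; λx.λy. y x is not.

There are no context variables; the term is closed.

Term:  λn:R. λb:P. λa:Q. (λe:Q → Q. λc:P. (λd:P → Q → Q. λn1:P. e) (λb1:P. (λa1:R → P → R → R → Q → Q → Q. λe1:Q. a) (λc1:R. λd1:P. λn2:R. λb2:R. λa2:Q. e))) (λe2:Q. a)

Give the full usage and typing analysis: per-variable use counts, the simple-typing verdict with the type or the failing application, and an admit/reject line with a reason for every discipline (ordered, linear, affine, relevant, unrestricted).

usage: n [bound]=0; b [bound]=0; a [bound]=2; e [bound]=2; c [bound]=0; d [bound]=0; n1 [bound]=0; b1 [bound]=0; a1 [bound]=0; e1 [bound]=0; c1 [bound]=0; d1 [bound]=0; n2 [bound]=0; b2 [bound]=0; a2 [bound]=0; e2 [bound]=0
order of uses: e, a, e, a
typing: ✓ — R → P → Q → P → P → Q → Q
ordered ✗ (a ×2, e ×2 used more than once (contraction); n, b, c, d, n1, b1, a1, e1, c1, d1, n2, b2, a2, e2 never used (weakening))
linear ✗ (a ×2, e ×2 used more than once (contraction); n, b, c, d, n1, b1, a1, e1, c1, d1, n2, b2, a2, e2 never used (weakening))
affine ✗ (a ×2, e ×2 used more than once (contraction))
relevant ✗ (n, b, c, d, n1, b1, a1, e1, c1, d1, n2, b2, a2, e2 never used (weakening))
unrestricted ✓ (type-checks (R → P → Q → P → P → Q → Q) and nothing is barred)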